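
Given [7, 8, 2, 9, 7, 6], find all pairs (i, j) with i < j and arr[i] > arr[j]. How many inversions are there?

Finding inversions in [7, 8, 2, 9, 7, 6]:

(0, 2): arr[0]=7 > arr[2]=2
(0, 5): arr[0]=7 > arr[5]=6
(1, 2): arr[1]=8 > arr[2]=2
(1, 4): arr[1]=8 > arr[4]=7
(1, 5): arr[1]=8 > arr[5]=6
(3, 4): arr[3]=9 > arr[4]=7
(3, 5): arr[3]=9 > arr[5]=6
(4, 5): arr[4]=7 > arr[5]=6

Total inversions: 8

The array has 8 inversion(s): (0,2), (0,5), (1,2), (1,4), (1,5), (3,4), (3,5), (4,5). Each pair (i,j) satisfies i < j and arr[i] > arr[j].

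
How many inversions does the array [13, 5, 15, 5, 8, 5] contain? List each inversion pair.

Finding inversions in [13, 5, 15, 5, 8, 5]:

(0, 1): arr[0]=13 > arr[1]=5
(0, 3): arr[0]=13 > arr[3]=5
(0, 4): arr[0]=13 > arr[4]=8
(0, 5): arr[0]=13 > arr[5]=5
(2, 3): arr[2]=15 > arr[3]=5
(2, 4): arr[2]=15 > arr[4]=8
(2, 5): arr[2]=15 > arr[5]=5
(4, 5): arr[4]=8 > arr[5]=5

Total inversions: 8

The array has 8 inversion(s): (0,1), (0,3), (0,4), (0,5), (2,3), (2,4), (2,5), (4,5). Each pair (i,j) satisfies i < j and arr[i] > arr[j].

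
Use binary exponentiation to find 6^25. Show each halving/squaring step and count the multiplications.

Computing 6^25 by squaring (build up from 6^1; each line after the first costs one multiplication):

6^1 = 6
6^2 = (6^1)^2 = 6^2 = 36
6^3 = 6 * 6^2 = 6 * 36 = 216
6^6 = (6^3)^2 = 216^2 = 46656
6^12 = (6^6)^2 = 46656^2 = 2176782336
6^24 = (6^12)^2 = 2176782336^2 = 4738381338321616896
6^25 = 6 * 6^24 = 6 * 4738381338321616896 = 28430288029929701376

Result: 28430288029929701376
Multiplications needed: 6 (6 lines after 6^1)

6^25 = 28430288029929701376. Using exponentiation by squaring, this requires 6 multiplications. The key idea: if the exponent is even, square the half-power; if odd, multiply by the base once.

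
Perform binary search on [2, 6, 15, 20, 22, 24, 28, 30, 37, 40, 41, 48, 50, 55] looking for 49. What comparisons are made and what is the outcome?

Binary search for 49 in [2, 6, 15, 20, 22, 24, 28, 30, 37, 40, 41, 48, 50, 55]:

lo=0, hi=13, mid=6, arr[mid]=28 -> 28 < 49, search right half
lo=7, hi=13, mid=10, arr[mid]=41 -> 41 < 49, search right half
lo=11, hi=13, mid=12, arr[mid]=50 -> 50 > 49, search left half
lo=11, hi=11, mid=11, arr[mid]=48 -> 48 < 49, search right half
lo=12 > hi=11, target 49 not found

Binary search determines that 49 is not in the array after 4 comparisons. The search space was exhausted without finding the target.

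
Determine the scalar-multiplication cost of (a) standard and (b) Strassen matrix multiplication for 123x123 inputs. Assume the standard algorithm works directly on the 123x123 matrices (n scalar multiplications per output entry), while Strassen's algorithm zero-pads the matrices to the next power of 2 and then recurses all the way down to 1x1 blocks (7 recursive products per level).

Matrix multiplication for 123x123 matrices:

Strassen's algorithm requires power-of-2 dimensions. Pad 123x123 to 128x128 (next power of 2).

Standard algorithm: 123^3 = 1860867 multiplications
Strassen's algorithm: 7^(log2(128)) = 7^7 = 823543 multiplications
Savings: 1860867 - 823543 = 1037324 multiplications

Standard: 1860867 multiplications (123^3). Strassen: 823543 multiplications (7^7, after padding to 128x128). Strassen reduces 8 recursive multiplications to 7 at each level.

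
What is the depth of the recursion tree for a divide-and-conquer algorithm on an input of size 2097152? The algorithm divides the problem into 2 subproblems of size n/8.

For divide and conquer with division factor 8:

Problem sizes at each level:
Level 0: 2097152
Level 1: 262144
Level 2: 32768
Level 3: 4096
Level 4: 512
Level 5: 64
Level 6: 8
Level 7: 1

The root is level 0 and the size-1 base case is level 7 (the tree spans levels 0 through 7, i.e. 8 levels counting the root), so the depth is the number of divisions: log_8(2097152) = 7

The recursion tree depth is log_8(2097152) = 7. At each level, the problem size is divided by 8, so it takes 7 divisions to reduce to a base case of size 1. The algorithm makes 2 recursive calls at each level.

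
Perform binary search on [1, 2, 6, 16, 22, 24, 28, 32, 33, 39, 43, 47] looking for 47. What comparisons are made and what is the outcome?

Binary search for 47 in [1, 2, 6, 16, 22, 24, 28, 32, 33, 39, 43, 47]:

lo=0, hi=11, mid=5, arr[mid]=24 -> 24 < 47, search right half
lo=6, hi=11, mid=8, arr[mid]=33 -> 33 < 47, search right half
lo=9, hi=11, mid=10, arr[mid]=43 -> 43 < 47, search right half
lo=11, hi=11, mid=11, arr[mid]=47 -> Found target at index 11!

Binary search finds 47 at index 11 after 4 comparisons. The search repeatedly halves the search space by comparing with the middle element.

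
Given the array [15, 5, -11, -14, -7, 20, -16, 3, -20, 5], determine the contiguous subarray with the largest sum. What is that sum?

Using Kadane's algorithm on [15, 5, -11, -14, -7, 20, -16, 3, -20, 5]:

Scanning through the array:
Position 1 (value 5): max_ending_here = 20, max_so_far = 20
Position 2 (value -11): max_ending_here = 9, max_so_far = 20
Position 3 (value -14): max_ending_here = -5, max_so_far = 20
Position 4 (value -7): max_ending_here = -7, max_so_far = 20
Position 5 (value 20): max_ending_here = 20, max_so_far = 20
Position 6 (value -16): max_ending_here = 4, max_so_far = 20
Position 7 (value 3): max_ending_here = 7, max_so_far = 20
Position 8 (value -20): max_ending_here = -13, max_so_far = 20
Position 9 (value 5): max_ending_here = 5, max_so_far = 20

Maximum subarray: [15, 5]
Maximum sum: 20

The maximum subarray is [15, 5] with sum 20. This subarray runs from index 0 to index 1.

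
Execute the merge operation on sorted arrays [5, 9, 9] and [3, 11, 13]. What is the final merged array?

Merging process:

Compare 5 vs 3: take 3 from right. Merged: [3]
Compare 5 vs 11: take 5 from left. Merged: [3, 5]
Compare 9 vs 11: take 9 from left. Merged: [3, 5, 9]
Compare 9 vs 11: take 9 from left. Merged: [3, 5, 9, 9]
Append remaining from right: [11, 13]. Merged: [3, 5, 9, 9, 11, 13]

Final merged array: [3, 5, 9, 9, 11, 13]
Total comparisons: 4

The merged array is [3, 5, 9, 9, 11, 13], requiring 4 comparisons. The merge step runs in O(n) time where n is the total number of elements.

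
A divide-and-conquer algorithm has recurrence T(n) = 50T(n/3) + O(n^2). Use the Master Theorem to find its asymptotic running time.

Master Theorem for T(n) = 50T(n/3) + O(n^2):

a = 50, b = 3, c = 2
log_b(a) = log_3(50) = 3.5609

Case 1: c = 2 < log_3(50) = 3.5609
T(n) = O(n^(log_3 50))

For T(n) = 50T(n/3) + O(n^2): log_3(50) = 3.5609. This is Case 1 of the Master Theorem (c < log_b(a), work dominated by leaves), giving O(n^(log_3 50)).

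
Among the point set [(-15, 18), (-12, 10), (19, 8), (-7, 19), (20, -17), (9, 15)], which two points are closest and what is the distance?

Computing all pairwise distances among 6 points:

d((-15, 18), (-12, 10)) = 8.544
d((-15, 18), (19, 8)) = 35.4401
d((-15, 18), (-7, 19)) = 8.0623 <-- minimum
d((-15, 18), (20, -17)) = 49.4975
d((-15, 18), (9, 15)) = 24.1868
d((-12, 10), (19, 8)) = 31.0644
d((-12, 10), (-7, 19)) = 10.2956
d((-12, 10), (20, -17)) = 41.8688
d((-12, 10), (9, 15)) = 21.587
d((19, 8), (-7, 19)) = 28.2312
d((19, 8), (20, -17)) = 25.02
d((19, 8), (9, 15)) = 12.2066
d((-7, 19), (20, -17)) = 45.0
d((-7, 19), (9, 15)) = 16.4924
d((20, -17), (9, 15)) = 33.8378

Closest pair: (-15, 18) and (-7, 19) with distance 8.0623

The closest pair is (-15, 18) and (-7, 19) with Euclidean distance 8.0623. For 6 points, brute-force pairwise comparison is shown above. For large n, the divide-and-conquer algorithm (sort by x, recurse on halves, check the dividing strip) achieves O(n log n).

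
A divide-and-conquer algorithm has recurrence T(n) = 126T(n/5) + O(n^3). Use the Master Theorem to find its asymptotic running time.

Master Theorem for T(n) = 126T(n/5) + O(n^3):

a = 126, b = 5, c = 3
log_b(a) = log_5(126) = 3.0050

Case 1: c = 3 < log_5(126) = 3.0050
T(n) = O(n^(log_5 126))

For T(n) = 126T(n/5) + O(n^3): log_5(126) = 3.0050. This is Case 1 of the Master Theorem (c < log_b(a), work dominated by leaves), giving O(n^(log_5 126)).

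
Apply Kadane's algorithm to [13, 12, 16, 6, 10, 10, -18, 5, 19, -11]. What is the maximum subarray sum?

Using Kadane's algorithm on [13, 12, 16, 6, 10, 10, -18, 5, 19, -11]:

Scanning through the array:
Position 1 (value 12): max_ending_here = 25, max_so_far = 25
Position 2 (value 16): max_ending_here = 41, max_so_far = 41
Position 3 (value 6): max_ending_here = 47, max_so_far = 47
Position 4 (value 10): max_ending_here = 57, max_so_far = 57
Position 5 (value 10): max_ending_here = 67, max_so_far = 67
Position 6 (value -18): max_ending_here = 49, max_so_far = 67
Position 7 (value 5): max_ending_here = 54, max_so_far = 67
Position 8 (value 19): max_ending_here = 73, max_so_far = 73
Position 9 (value -11): max_ending_here = 62, max_so_far = 73

Maximum subarray: [13, 12, 16, 6, 10, 10, -18, 5, 19]
Maximum sum: 73

The maximum subarray is [13, 12, 16, 6, 10, 10, -18, 5, 19] with sum 73. This subarray runs from index 0 to index 8.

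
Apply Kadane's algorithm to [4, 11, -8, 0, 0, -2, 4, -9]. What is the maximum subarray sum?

Using Kadane's algorithm on [4, 11, -8, 0, 0, -2, 4, -9]:

Scanning through the array:
Position 1 (value 11): max_ending_here = 15, max_so_far = 15
Position 2 (value -8): max_ending_here = 7, max_so_far = 15
Position 3 (value 0): max_ending_here = 7, max_so_far = 15
Position 4 (value 0): max_ending_here = 7, max_so_far = 15
Position 5 (value -2): max_ending_here = 5, max_so_far = 15
Position 6 (value 4): max_ending_here = 9, max_so_far = 15
Position 7 (value -9): max_ending_here = 0, max_so_far = 15

Maximum subarray: [4, 11]
Maximum sum: 15

The maximum subarray is [4, 11] with sum 15. This subarray runs from index 0 to index 1.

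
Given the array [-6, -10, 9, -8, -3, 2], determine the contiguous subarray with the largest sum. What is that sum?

Using Kadane's algorithm on [-6, -10, 9, -8, -3, 2]:

Scanning through the array:
Position 1 (value -10): max_ending_here = -10, max_so_far = -6
Position 2 (value 9): max_ending_here = 9, max_so_far = 9
Position 3 (value -8): max_ending_here = 1, max_so_far = 9
Position 4 (value -3): max_ending_here = -2, max_so_far = 9
Position 5 (value 2): max_ending_here = 2, max_so_far = 9

Maximum subarray: [9]
Maximum sum: 9

The maximum subarray is [9] with sum 9. This subarray runs from index 2 to index 2.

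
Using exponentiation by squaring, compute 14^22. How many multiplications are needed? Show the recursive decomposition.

Computing 14^22 by squaring (build up from 14^1; each line after the first costs one multiplication):

14^1 = 14
14^2 = (14^1)^2 = 14^2 = 196
14^4 = (14^2)^2 = 196^2 = 38416
14^5 = 14 * 14^4 = 14 * 38416 = 537824
14^10 = (14^5)^2 = 537824^2 = 289254654976
14^11 = 14 * 14^10 = 14 * 289254654976 = 4049565169664
14^22 = (14^11)^2 = 4049565169664^2 = 16398978063355821105872896

Result: 16398978063355821105872896
Multiplications needed: 6 (6 lines after 14^1)

14^22 = 16398978063355821105872896. Using exponentiation by squaring, this requires 6 multiplications. The key idea: if the exponent is even, square the half-power; if odd, multiply by the base once.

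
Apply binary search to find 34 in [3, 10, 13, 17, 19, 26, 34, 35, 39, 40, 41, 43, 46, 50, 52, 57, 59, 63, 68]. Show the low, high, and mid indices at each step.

Binary search for 34 in [3, 10, 13, 17, 19, 26, 34, 35, 39, 40, 41, 43, 46, 50, 52, 57, 59, 63, 68]:

lo=0, hi=18, mid=9, arr[mid]=40 -> 40 > 34, search left half
lo=0, hi=8, mid=4, arr[mid]=19 -> 19 < 34, search right half
lo=5, hi=8, mid=6, arr[mid]=34 -> Found target at index 6!

Binary search finds 34 at index 6 after 3 comparisons. The search repeatedly halves the search space by comparing with the middle element.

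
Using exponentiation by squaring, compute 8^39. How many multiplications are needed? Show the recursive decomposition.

Computing 8^39 by squaring (build up from 8^1; each line after the first costs one multiplication):

8^1 = 8
8^2 = (8^1)^2 = 8^2 = 64
8^4 = (8^2)^2 = 64^2 = 4096
8^8 = (8^4)^2 = 4096^2 = 16777216
8^9 = 8 * 8^8 = 8 * 16777216 = 134217728
8^18 = (8^9)^2 = 134217728^2 = 18014398509481984
8^19 = 8 * 8^18 = 8 * 18014398509481984 = 144115188075855872
8^38 = (8^19)^2 = 144115188075855872^2 = 20769187434139310514121985316880384
8^39 = 8 * 8^38 = 8 * 20769187434139310514121985316880384 = 166153499473114484112975882535043072

Result: 166153499473114484112975882535043072
Multiplications needed: 8 (8 lines after 8^1)

8^39 = 166153499473114484112975882535043072. Using exponentiation by squaring, this requires 8 multiplications. The key idea: if the exponent is even, square the half-power; if odd, multiply by the base once.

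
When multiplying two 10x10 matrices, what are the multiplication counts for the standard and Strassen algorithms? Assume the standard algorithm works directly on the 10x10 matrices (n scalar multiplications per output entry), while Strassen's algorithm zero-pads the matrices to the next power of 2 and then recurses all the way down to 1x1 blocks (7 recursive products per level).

Matrix multiplication for 10x10 matrices:

Strassen's algorithm requires power-of-2 dimensions. Pad 10x10 to 16x16 (next power of 2).

Standard algorithm: 10^3 = 1000 multiplications
Strassen's algorithm: 7^(log2(16)) = 7^4 = 2401 multiplications
Difference: 1000 - 2401 = -1401 (Strassen uses MORE here due to padding overhead — for small or just-over-power-of-2 n, padding can outweigh the per-level savings)

Standard: 1000 multiplications (10^3). Strassen: 2401 multiplications (7^4, after padding to 16x16). Strassen reduces 8 recursive multiplications to 7 at each level.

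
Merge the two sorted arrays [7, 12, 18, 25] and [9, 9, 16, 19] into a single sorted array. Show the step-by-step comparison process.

Merging process:

Compare 7 vs 9: take 7 from left. Merged: [7]
Compare 12 vs 9: take 9 from right. Merged: [7, 9]
Compare 12 vs 9: take 9 from right. Merged: [7, 9, 9]
Compare 12 vs 16: take 12 from left. Merged: [7, 9, 9, 12]
Compare 18 vs 16: take 16 from right. Merged: [7, 9, 9, 12, 16]
Compare 18 vs 19: take 18 from left. Merged: [7, 9, 9, 12, 16, 18]
Compare 25 vs 19: take 19 from right. Merged: [7, 9, 9, 12, 16, 18, 19]
Append remaining from left: [25]. Merged: [7, 9, 9, 12, 16, 18, 19, 25]

Final merged array: [7, 9, 9, 12, 16, 18, 19, 25]
Total comparisons: 7

The merged array is [7, 9, 9, 12, 16, 18, 19, 25], requiring 7 comparisons. The merge step runs in O(n) time where n is the total number of elements.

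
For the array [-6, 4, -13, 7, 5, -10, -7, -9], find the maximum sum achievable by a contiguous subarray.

Using Kadane's algorithm on [-6, 4, -13, 7, 5, -10, -7, -9]:

Scanning through the array:
Position 1 (value 4): max_ending_here = 4, max_so_far = 4
Position 2 (value -13): max_ending_here = -9, max_so_far = 4
Position 3 (value 7): max_ending_here = 7, max_so_far = 7
Position 4 (value 5): max_ending_here = 12, max_so_far = 12
Position 5 (value -10): max_ending_here = 2, max_so_far = 12
Position 6 (value -7): max_ending_here = -5, max_so_far = 12
Position 7 (value -9): max_ending_here = -9, max_so_far = 12

Maximum subarray: [7, 5]
Maximum sum: 12

The maximum subarray is [7, 5] with sum 12. This subarray runs from index 3 to index 4.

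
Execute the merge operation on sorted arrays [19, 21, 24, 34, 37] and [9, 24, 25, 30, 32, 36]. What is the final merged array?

Merging process:

Compare 19 vs 9: take 9 from right. Merged: [9]
Compare 19 vs 24: take 19 from left. Merged: [9, 19]
Compare 21 vs 24: take 21 from left. Merged: [9, 19, 21]
Compare 24 vs 24: take 24 from left. Merged: [9, 19, 21, 24]
Compare 34 vs 24: take 24 from right. Merged: [9, 19, 21, 24, 24]
Compare 34 vs 25: take 25 from right. Merged: [9, 19, 21, 24, 24, 25]
Compare 34 vs 30: take 30 from right. Merged: [9, 19, 21, 24, 24, 25, 30]
Compare 34 vs 32: take 32 from right. Merged: [9, 19, 21, 24, 24, 25, 30, 32]
Compare 34 vs 36: take 34 from left. Merged: [9, 19, 21, 24, 24, 25, 30, 32, 34]
Compare 37 vs 36: take 36 from right. Merged: [9, 19, 21, 24, 24, 25, 30, 32, 34, 36]
Append remaining from left: [37]. Merged: [9, 19, 21, 24, 24, 25, 30, 32, 34, 36, 37]

Final merged array: [9, 19, 21, 24, 24, 25, 30, 32, 34, 36, 37]
Total comparisons: 10

The merged array is [9, 19, 21, 24, 24, 25, 30, 32, 34, 36, 37], requiring 10 comparisons. The merge step runs in O(n) time where n is the total number of elements.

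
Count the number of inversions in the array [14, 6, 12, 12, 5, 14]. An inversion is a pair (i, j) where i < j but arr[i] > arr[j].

Finding inversions in [14, 6, 12, 12, 5, 14]:

(0, 1): arr[0]=14 > arr[1]=6
(0, 2): arr[0]=14 > arr[2]=12
(0, 3): arr[0]=14 > arr[3]=12
(0, 4): arr[0]=14 > arr[4]=5
(1, 4): arr[1]=6 > arr[4]=5
(2, 4): arr[2]=12 > arr[4]=5
(3, 4): arr[3]=12 > arr[4]=5

Total inversions: 7

The array has 7 inversion(s): (0,1), (0,2), (0,3), (0,4), (1,4), (2,4), (3,4). Each pair (i,j) satisfies i < j and arr[i] > arr[j].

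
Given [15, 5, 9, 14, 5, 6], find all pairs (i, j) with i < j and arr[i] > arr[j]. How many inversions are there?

Finding inversions in [15, 5, 9, 14, 5, 6]:

(0, 1): arr[0]=15 > arr[1]=5
(0, 2): arr[0]=15 > arr[2]=9
(0, 3): arr[0]=15 > arr[3]=14
(0, 4): arr[0]=15 > arr[4]=5
(0, 5): arr[0]=15 > arr[5]=6
(2, 4): arr[2]=9 > arr[4]=5
(2, 5): arr[2]=9 > arr[5]=6
(3, 4): arr[3]=14 > arr[4]=5
(3, 5): arr[3]=14 > arr[5]=6

Total inversions: 9

The array has 9 inversion(s): (0,1), (0,2), (0,3), (0,4), (0,5), (2,4), (2,5), (3,4), (3,5). Each pair (i,j) satisfies i < j and arr[i] > arr[j].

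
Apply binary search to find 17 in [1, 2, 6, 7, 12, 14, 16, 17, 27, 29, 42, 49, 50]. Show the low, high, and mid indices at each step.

Binary search for 17 in [1, 2, 6, 7, 12, 14, 16, 17, 27, 29, 42, 49, 50]:

lo=0, hi=12, mid=6, arr[mid]=16 -> 16 < 17, search right half
lo=7, hi=12, mid=9, arr[mid]=29 -> 29 > 17, search left half
lo=7, hi=8, mid=7, arr[mid]=17 -> Found target at index 7!

Binary search finds 17 at index 7 after 3 comparisons. The search repeatedly halves the search space by comparing with the middle element.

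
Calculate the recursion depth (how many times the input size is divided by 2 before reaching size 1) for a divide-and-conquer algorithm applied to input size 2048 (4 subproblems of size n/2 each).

For divide and conquer with division factor 2:

Problem sizes at each level:
Level 0: 2048
Level 1: 1024
Level 2: 512
Level 3: 256
Level 4: 128
Level 5: 64
Level 6: 32
Level 7: 16
Level 8: 8
Level 9: 4
Level 10: 2
Level 11: 1

The root is level 0 and the size-1 base case is level 11 (the tree spans levels 0 through 11, i.e. 12 levels counting the root), so the depth is the number of divisions: log_2(2048) = 11

The recursion tree depth is log_2(2048) = 11. At each level, the problem size is divided by 2, so it takes 11 divisions to reduce to a base case of size 1. The algorithm makes 4 recursive calls at each level.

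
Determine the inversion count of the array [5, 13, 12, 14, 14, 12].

Finding inversions in [5, 13, 12, 14, 14, 12]:

(1, 2): arr[1]=13 > arr[2]=12
(1, 5): arr[1]=13 > arr[5]=12
(3, 5): arr[3]=14 > arr[5]=12
(4, 5): arr[4]=14 > arr[5]=12

Total inversions: 4

The array has 4 inversion(s): (1,2), (1,5), (3,5), (4,5). Each pair (i,j) satisfies i < j and arr[i] > arr[j].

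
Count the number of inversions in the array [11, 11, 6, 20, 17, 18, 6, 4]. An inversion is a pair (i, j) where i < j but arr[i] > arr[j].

Finding inversions in [11, 11, 6, 20, 17, 18, 6, 4]:

(0, 2): arr[0]=11 > arr[2]=6
(0, 6): arr[0]=11 > arr[6]=6
(0, 7): arr[0]=11 > arr[7]=4
(1, 2): arr[1]=11 > arr[2]=6
(1, 6): arr[1]=11 > arr[6]=6
(1, 7): arr[1]=11 > arr[7]=4
(2, 7): arr[2]=6 > arr[7]=4
(3, 4): arr[3]=20 > arr[4]=17
(3, 5): arr[3]=20 > arr[5]=18
(3, 6): arr[3]=20 > arr[6]=6
(3, 7): arr[3]=20 > arr[7]=4
(4, 6): arr[4]=17 > arr[6]=6
(4, 7): arr[4]=17 > arr[7]=4
(5, 6): arr[5]=18 > arr[6]=6
(5, 7): arr[5]=18 > arr[7]=4
(6, 7): arr[6]=6 > arr[7]=4

Total inversions: 16

The array has 16 inversion(s): (0,2), (0,6), (0,7), (1,2), (1,6), (1,7), (2,7), (3,4), (3,5), (3,6), (3,7), (4,6), (4,7), (5,6), (5,7), (6,7). Each pair (i,j) satisfies i < j and arr[i] > arr[j].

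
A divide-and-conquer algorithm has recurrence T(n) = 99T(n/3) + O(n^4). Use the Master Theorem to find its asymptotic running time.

Master Theorem for T(n) = 99T(n/3) + O(n^4):

a = 99, b = 3, c = 4
log_b(a) = log_3(99) = 4.1827

Case 1: c = 4 < log_3(99) = 4.1827
T(n) = O(n^(log_3 99))

For T(n) = 99T(n/3) + O(n^4): log_3(99) = 4.1827. This is Case 1 of the Master Theorem (c < log_b(a), work dominated by leaves), giving O(n^(log_3 99)).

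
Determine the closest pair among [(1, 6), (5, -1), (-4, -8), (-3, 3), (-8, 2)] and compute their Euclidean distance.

Computing all pairwise distances among 5 points:

d((1, 6), (5, -1)) = 8.0623
d((1, 6), (-4, -8)) = 14.8661
d((1, 6), (-3, 3)) = 5.0 <-- minimum
d((1, 6), (-8, 2)) = 9.8489
d((5, -1), (-4, -8)) = 11.4018
d((5, -1), (-3, 3)) = 8.9443
d((5, -1), (-8, 2)) = 13.3417
d((-4, -8), (-3, 3)) = 11.0454
d((-4, -8), (-8, 2)) = 10.7703
d((-3, 3), (-8, 2)) = 5.099

Closest pair: (1, 6) and (-3, 3) with distance 5.0

The closest pair is (1, 6) and (-3, 3) with Euclidean distance 5.0. For 5 points, brute-force pairwise comparison is shown above. For large n, the divide-and-conquer algorithm (sort by x, recurse on halves, check the dividing strip) achieves O(n log n).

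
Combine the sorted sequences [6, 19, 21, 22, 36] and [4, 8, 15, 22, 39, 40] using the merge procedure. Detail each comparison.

Merging process:

Compare 6 vs 4: take 4 from right. Merged: [4]
Compare 6 vs 8: take 6 from left. Merged: [4, 6]
Compare 19 vs 8: take 8 from right. Merged: [4, 6, 8]
Compare 19 vs 15: take 15 from right. Merged: [4, 6, 8, 15]
Compare 19 vs 22: take 19 from left. Merged: [4, 6, 8, 15, 19]
Compare 21 vs 22: take 21 from left. Merged: [4, 6, 8, 15, 19, 21]
Compare 22 vs 22: take 22 from left. Merged: [4, 6, 8, 15, 19, 21, 22]
Compare 36 vs 22: take 22 from right. Merged: [4, 6, 8, 15, 19, 21, 22, 22]
Compare 36 vs 39: take 36 from left. Merged: [4, 6, 8, 15, 19, 21, 22, 22, 36]
Append remaining from right: [39, 40]. Merged: [4, 6, 8, 15, 19, 21, 22, 22, 36, 39, 40]

Final merged array: [4, 6, 8, 15, 19, 21, 22, 22, 36, 39, 40]
Total comparisons: 9

The merged array is [4, 6, 8, 15, 19, 21, 22, 22, 36, 39, 40], requiring 9 comparisons. The merge step runs in O(n) time where n is the total number of elements.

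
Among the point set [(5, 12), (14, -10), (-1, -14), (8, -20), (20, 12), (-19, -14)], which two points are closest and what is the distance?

Computing all pairwise distances among 6 points:

d((5, 12), (14, -10)) = 23.7697
d((5, 12), (-1, -14)) = 26.6833
d((5, 12), (8, -20)) = 32.1403
d((5, 12), (20, 12)) = 15.0
d((5, 12), (-19, -14)) = 35.3836
d((14, -10), (-1, -14)) = 15.5242
d((14, -10), (8, -20)) = 11.6619
d((14, -10), (20, 12)) = 22.8035
d((14, -10), (-19, -14)) = 33.2415
d((-1, -14), (8, -20)) = 10.8167 <-- minimum
d((-1, -14), (20, 12)) = 33.4215
d((-1, -14), (-19, -14)) = 18.0
d((8, -20), (20, 12)) = 34.176
d((8, -20), (-19, -14)) = 27.6586
d((20, 12), (-19, -14)) = 46.8722

Closest pair: (-1, -14) and (8, -20) with distance 10.8167

The closest pair is (-1, -14) and (8, -20) with Euclidean distance 10.8167. For 6 points, brute-force pairwise comparison is shown above. For large n, the divide-and-conquer algorithm (sort by x, recurse on halves, check the dividing strip) achieves O(n log n).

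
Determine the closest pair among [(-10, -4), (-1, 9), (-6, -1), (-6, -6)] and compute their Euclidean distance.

Computing all pairwise distances among 4 points:

d((-10, -4), (-1, 9)) = 15.8114
d((-10, -4), (-6, -1)) = 5.0
d((-10, -4), (-6, -6)) = 4.4721 <-- minimum
d((-1, 9), (-6, -1)) = 11.1803
d((-1, 9), (-6, -6)) = 15.8114
d((-6, -1), (-6, -6)) = 5.0

Closest pair: (-10, -4) and (-6, -6) with distance 4.4721

The closest pair is (-10, -4) and (-6, -6) with Euclidean distance 4.4721. For 4 points, brute-force pairwise comparison is shown above. For large n, the divide-and-conquer algorithm (sort by x, recurse on halves, check the dividing strip) achieves O(n log n).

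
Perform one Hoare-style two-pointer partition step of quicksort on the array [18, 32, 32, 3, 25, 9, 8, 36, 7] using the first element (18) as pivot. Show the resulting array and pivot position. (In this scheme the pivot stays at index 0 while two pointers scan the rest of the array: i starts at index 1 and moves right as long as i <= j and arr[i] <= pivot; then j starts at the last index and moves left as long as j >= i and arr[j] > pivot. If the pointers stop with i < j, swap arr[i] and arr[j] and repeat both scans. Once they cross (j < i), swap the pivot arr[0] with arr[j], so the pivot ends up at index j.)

Hoare-style two-pointer partition with pivot = 18:

Initial array: [18, 32, 32, 3, 25, 9, 8, 36, 7]

Pointers start at i = 1, j = 8.
i stops at index 1 (arr[1]=32 > 18), j stops at index 8 (arr[8]=7 <= 18): swap arr[1] and arr[8], array becomes [18, 7, 32, 3, 25, 9, 8, 36, 32]
i stops at index 2 (arr[2]=32 > 18), j stops at index 6 (arr[6]=8 <= 18): swap arr[2] and arr[6], array becomes [18, 7, 8, 3, 25, 9, 32, 36, 32]
i stops at index 4 (arr[4]=25 > 18), j stops at index 5 (arr[5]=9 <= 18): swap arr[4] and arr[5], array becomes [18, 7, 8, 3, 9, 25, 32, 36, 32]
i ends at 5, j ends at 4: the pointers have crossed (j < i), so scanning stops.

Swap pivot arr[0] with arr[4] to place pivot at position 4: [9, 7, 8, 3, 18, 25, 32, 36, 32]
Pivot position: 4

After partitioning with pivot 18, the array becomes [9, 7, 8, 3, 18, 25, 32, 36, 32]. The pivot is placed at index 4. All elements to the left of the pivot are <= 18, and all elements to the right are > 18.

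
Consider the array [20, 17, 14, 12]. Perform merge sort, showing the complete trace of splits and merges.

Merge sort trace:

Split: [20, 17, 14, 12] -> [20, 17] and [14, 12]
  Split: [20, 17] -> [20] and [17]
  Merge: [20] + [17] -> [17, 20]
  Split: [14, 12] -> [14] and [12]
  Merge: [14] + [12] -> [12, 14]
Merge: [17, 20] + [12, 14] -> [12, 14, 17, 20]

Final sorted array: [12, 14, 17, 20]

The merge sort proceeds by recursively splitting the array and merging sorted halves.
After all merges, the sorted array is [12, 14, 17, 20].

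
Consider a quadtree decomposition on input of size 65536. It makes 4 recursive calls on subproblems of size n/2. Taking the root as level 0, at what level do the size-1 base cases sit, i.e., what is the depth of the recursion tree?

For divide and conquer with division factor 2:

Problem sizes at each level:
Level 0: 65536
Level 1: 32768
Level 2: 16384
Level 3: 8192
Level 4: 4096
Level 5: 2048
Level 6: 1024
Level 7: 512
Level 8: 256
Level 9: 128
Level 10: 64
Level 11: 32
Level 12: 16
Level 13: 8
Level 14: 4
Level 15: 2
Level 16: 1

The root is level 0 and the size-1 base case is level 16 (the tree spans levels 0 through 16, i.e. 17 levels counting the root), so the depth is the number of divisions: log_2(65536) = 16

The recursion tree depth is log_2(65536) = 16. At each level, the problem size is divided by 2, so it takes 16 divisions to reduce to a base case of size 1. The algorithm makes 4 recursive calls at each level.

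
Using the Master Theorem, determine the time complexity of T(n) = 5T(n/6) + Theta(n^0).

Master Theorem for T(n) = 5T(n/6) + O(n^0):

a = 5, b = 6, c = 0
log_b(a) = log_6(5) = 0.8982

Case 1: c = 0 < log_6(5) = 0.8982
T(n) = O(n^(log_6 5))

For T(n) = 5T(n/6) + O(n^0): log_6(5) = 0.8982. This is Case 1 of the Master Theorem (c < log_b(a), work dominated by leaves), giving O(n^(log_6 5)).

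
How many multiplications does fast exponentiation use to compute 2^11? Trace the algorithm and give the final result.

Computing 2^11 by squaring (build up from 2^1; each line after the first costs one multiplication):

2^1 = 2
2^2 = (2^1)^2 = 2^2 = 4
2^4 = (2^2)^2 = 4^2 = 16
2^5 = 2 * 2^4 = 2 * 16 = 32
2^10 = (2^5)^2 = 32^2 = 1024
2^11 = 2 * 2^10 = 2 * 1024 = 2048

Result: 2048
Multiplications needed: 5 (5 lines after 2^1)

2^11 = 2048. Using exponentiation by squaring, this requires 5 multiplications. The key idea: if the exponent is even, square the half-power; if odd, multiply by the base once.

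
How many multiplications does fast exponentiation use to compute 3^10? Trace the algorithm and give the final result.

Computing 3^10 by squaring (build up from 3^1; each line after the first costs one multiplication):

3^1 = 3
3^2 = (3^1)^2 = 3^2 = 9
3^4 = (3^2)^2 = 9^2 = 81
3^5 = 3 * 3^4 = 3 * 81 = 243
3^10 = (3^5)^2 = 243^2 = 59049

Result: 59049
Multiplications needed: 4 (4 lines after 3^1)

3^10 = 59049. Using exponentiation by squaring, this requires 4 multiplications. The key idea: if the exponent is even, square the half-power; if odd, multiply by the base once.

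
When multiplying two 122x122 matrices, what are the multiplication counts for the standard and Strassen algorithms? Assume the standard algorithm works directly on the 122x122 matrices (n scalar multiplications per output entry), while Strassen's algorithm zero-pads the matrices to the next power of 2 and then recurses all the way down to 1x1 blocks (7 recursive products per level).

Matrix multiplication for 122x122 matrices:

Strassen's algorithm requires power-of-2 dimensions. Pad 122x122 to 128x128 (next power of 2).

Standard algorithm: 122^3 = 1815848 multiplications
Strassen's algorithm: 7^(log2(128)) = 7^7 = 823543 multiplications
Savings: 1815848 - 823543 = 992305 multiplications

Standard: 1815848 multiplications (122^3). Strassen: 823543 multiplications (7^7, after padding to 128x128). Strassen reduces 8 recursive multiplications to 7 at each level.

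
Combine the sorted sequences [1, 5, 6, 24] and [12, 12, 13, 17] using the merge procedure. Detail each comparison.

Merging process:

Compare 1 vs 12: take 1 from left. Merged: [1]
Compare 5 vs 12: take 5 from left. Merged: [1, 5]
Compare 6 vs 12: take 6 from left. Merged: [1, 5, 6]
Compare 24 vs 12: take 12 from right. Merged: [1, 5, 6, 12]
Compare 24 vs 12: take 12 from right. Merged: [1, 5, 6, 12, 12]
Compare 24 vs 13: take 13 from right. Merged: [1, 5, 6, 12, 12, 13]
Compare 24 vs 17: take 17 from right. Merged: [1, 5, 6, 12, 12, 13, 17]
Append remaining from left: [24]. Merged: [1, 5, 6, 12, 12, 13, 17, 24]

Final merged array: [1, 5, 6, 12, 12, 13, 17, 24]
Total comparisons: 7

The merged array is [1, 5, 6, 12, 12, 13, 17, 24], requiring 7 comparisons. The merge step runs in O(n) time where n is the total number of elements.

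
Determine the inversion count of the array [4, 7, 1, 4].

Finding inversions in [4, 7, 1, 4]:

(0, 2): arr[0]=4 > arr[2]=1
(1, 2): arr[1]=7 > arr[2]=1
(1, 3): arr[1]=7 > arr[3]=4

Total inversions: 3

The array has 3 inversion(s): (0,2), (1,2), (1,3). Each pair (i,j) satisfies i < j and arr[i] > arr[j].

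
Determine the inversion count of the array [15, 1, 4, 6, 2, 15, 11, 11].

Finding inversions in [15, 1, 4, 6, 2, 15, 11, 11]:

(0, 1): arr[0]=15 > arr[1]=1
(0, 2): arr[0]=15 > arr[2]=4
(0, 3): arr[0]=15 > arr[3]=6
(0, 4): arr[0]=15 > arr[4]=2
(0, 6): arr[0]=15 > arr[6]=11
(0, 7): arr[0]=15 > arr[7]=11
(2, 4): arr[2]=4 > arr[4]=2
(3, 4): arr[3]=6 > arr[4]=2
(5, 6): arr[5]=15 > arr[6]=11
(5, 7): arr[5]=15 > arr[7]=11

Total inversions: 10

The array has 10 inversion(s): (0,1), (0,2), (0,3), (0,4), (0,6), (0,7), (2,4), (3,4), (5,6), (5,7). Each pair (i,j) satisfies i < j and arr[i] > arr[j].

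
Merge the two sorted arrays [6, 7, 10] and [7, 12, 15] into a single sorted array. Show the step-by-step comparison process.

Merging process:

Compare 6 vs 7: take 6 from left. Merged: [6]
Compare 7 vs 7: take 7 from left. Merged: [6, 7]
Compare 10 vs 7: take 7 from right. Merged: [6, 7, 7]
Compare 10 vs 12: take 10 from left. Merged: [6, 7, 7, 10]
Append remaining from right: [12, 15]. Merged: [6, 7, 7, 10, 12, 15]

Final merged array: [6, 7, 7, 10, 12, 15]
Total comparisons: 4

The merged array is [6, 7, 7, 10, 12, 15], requiring 4 comparisons. The merge step runs in O(n) time where n is the total number of elements.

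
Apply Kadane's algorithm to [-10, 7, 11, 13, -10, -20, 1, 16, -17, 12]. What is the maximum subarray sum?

Using Kadane's algorithm on [-10, 7, 11, 13, -10, -20, 1, 16, -17, 12]:

Scanning through the array:
Position 1 (value 7): max_ending_here = 7, max_so_far = 7
Position 2 (value 11): max_ending_here = 18, max_so_far = 18
Position 3 (value 13): max_ending_here = 31, max_so_far = 31
Position 4 (value -10): max_ending_here = 21, max_so_far = 31
Position 5 (value -20): max_ending_here = 1, max_so_far = 31
Position 6 (value 1): max_ending_here = 2, max_so_far = 31
Position 7 (value 16): max_ending_here = 18, max_so_far = 31
Position 8 (value -17): max_ending_here = 1, max_so_far = 31
Position 9 (value 12): max_ending_here = 13, max_so_far = 31

Maximum subarray: [7, 11, 13]
Maximum sum: 31

The maximum subarray is [7, 11, 13] with sum 31. This subarray runs from index 1 to index 3.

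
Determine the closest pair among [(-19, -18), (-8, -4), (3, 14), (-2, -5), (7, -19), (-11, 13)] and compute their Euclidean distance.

Computing all pairwise distances among 6 points:

d((-19, -18), (-8, -4)) = 17.8045
d((-19, -18), (3, 14)) = 38.833
d((-19, -18), (-2, -5)) = 21.4009
d((-19, -18), (7, -19)) = 26.0192
d((-19, -18), (-11, 13)) = 32.0156
d((-8, -4), (3, 14)) = 21.095
d((-8, -4), (-2, -5)) = 6.0828 <-- minimum
d((-8, -4), (7, -19)) = 21.2132
d((-8, -4), (-11, 13)) = 17.2627
d((3, 14), (-2, -5)) = 19.6469
d((3, 14), (7, -19)) = 33.2415
d((3, 14), (-11, 13)) = 14.0357
d((-2, -5), (7, -19)) = 16.6433
d((-2, -5), (-11, 13)) = 20.1246
d((7, -19), (-11, 13)) = 36.7151

Closest pair: (-8, -4) and (-2, -5) with distance 6.0828

The closest pair is (-8, -4) and (-2, -5) with Euclidean distance 6.0828. For 6 points, brute-force pairwise comparison is shown above. For large n, the divide-and-conquer algorithm (sort by x, recurse on halves, check the dividing strip) achieves O(n log n).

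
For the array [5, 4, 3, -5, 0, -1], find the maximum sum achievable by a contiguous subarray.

Using Kadane's algorithm on [5, 4, 3, -5, 0, -1]:

Scanning through the array:
Position 1 (value 4): max_ending_here = 9, max_so_far = 9
Position 2 (value 3): max_ending_here = 12, max_so_far = 12
Position 3 (value -5): max_ending_here = 7, max_so_far = 12
Position 4 (value 0): max_ending_here = 7, max_so_far = 12
Position 5 (value -1): max_ending_here = 6, max_so_far = 12

Maximum subarray: [5, 4, 3]
Maximum sum: 12

The maximum subarray is [5, 4, 3] with sum 12. This subarray runs from index 0 to index 2.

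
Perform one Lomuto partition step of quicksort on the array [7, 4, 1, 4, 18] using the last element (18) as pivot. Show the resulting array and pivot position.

Lomuto partition with pivot = 18:

Initial array: [7, 4, 1, 4, 18]

arr[0]=7 <= 18: swap with position 0, array becomes [7, 4, 1, 4, 18]
arr[1]=4 <= 18: swap with position 1, array becomes [7, 4, 1, 4, 18]
arr[2]=1 <= 18: swap with position 2, array becomes [7, 4, 1, 4, 18]
arr[3]=4 <= 18: swap with position 3, array becomes [7, 4, 1, 4, 18]

Place pivot at position 4: [7, 4, 1, 4, 18]
Pivot position: 4

After partitioning with pivot 18, the array becomes [7, 4, 1, 4, 18]. The pivot is placed at index 4. All elements to the left of the pivot are <= 18, and all elements to the right are > 18.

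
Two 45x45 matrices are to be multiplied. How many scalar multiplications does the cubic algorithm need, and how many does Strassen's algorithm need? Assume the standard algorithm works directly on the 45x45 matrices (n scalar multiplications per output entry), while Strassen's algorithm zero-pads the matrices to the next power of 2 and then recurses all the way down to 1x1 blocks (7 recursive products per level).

Matrix multiplication for 45x45 matrices:

Strassen's algorithm requires power-of-2 dimensions. Pad 45x45 to 64x64 (next power of 2).

Standard algorithm: 45^3 = 91125 multiplications
Strassen's algorithm: 7^(log2(64)) = 7^6 = 117649 multiplications
Difference: 91125 - 117649 = -26524 (Strassen uses MORE here due to padding overhead — for small or just-over-power-of-2 n, padding can outweigh the per-level savings)

Standard: 91125 multiplications (45^3). Strassen: 117649 multiplications (7^6, after padding to 64x64). Strassen reduces 8 recursive multiplications to 7 at each level.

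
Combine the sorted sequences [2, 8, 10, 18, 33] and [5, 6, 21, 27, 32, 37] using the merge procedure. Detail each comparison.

Merging process:

Compare 2 vs 5: take 2 from left. Merged: [2]
Compare 8 vs 5: take 5 from right. Merged: [2, 5]
Compare 8 vs 6: take 6 from right. Merged: [2, 5, 6]
Compare 8 vs 21: take 8 from left. Merged: [2, 5, 6, 8]
Compare 10 vs 21: take 10 from left. Merged: [2, 5, 6, 8, 10]
Compare 18 vs 21: take 18 from left. Merged: [2, 5, 6, 8, 10, 18]
Compare 33 vs 21: take 21 from right. Merged: [2, 5, 6, 8, 10, 18, 21]
Compare 33 vs 27: take 27 from right. Merged: [2, 5, 6, 8, 10, 18, 21, 27]
Compare 33 vs 32: take 32 from right. Merged: [2, 5, 6, 8, 10, 18, 21, 27, 32]
Compare 33 vs 37: take 33 from left. Merged: [2, 5, 6, 8, 10, 18, 21, 27, 32, 33]
Append remaining from right: [37]. Merged: [2, 5, 6, 8, 10, 18, 21, 27, 32, 33, 37]

Final merged array: [2, 5, 6, 8, 10, 18, 21, 27, 32, 33, 37]
Total comparisons: 10

The merged array is [2, 5, 6, 8, 10, 18, 21, 27, 32, 33, 37], requiring 10 comparisons. The merge step runs in O(n) time where n is the total number of elements.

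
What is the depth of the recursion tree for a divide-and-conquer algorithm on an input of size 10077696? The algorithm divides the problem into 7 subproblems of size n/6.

For divide and conquer with division factor 6:

Problem sizes at each level:
Level 0: 10077696
Level 1: 1679616
Level 2: 279936
Level 3: 46656
Level 4: 7776
Level 5: 1296
Level 6: 216
Level 7: 36
Level 8: 6
Level 9: 1

The root is level 0 and the size-1 base case is level 9 (the tree spans levels 0 through 9, i.e. 10 levels counting the root), so the depth is the number of divisions: log_6(10077696) = 9

The recursion tree depth is log_6(10077696) = 9. At each level, the problem size is divided by 6, so it takes 9 divisions to reduce to a base case of size 1. The algorithm makes 7 recursive calls at each level.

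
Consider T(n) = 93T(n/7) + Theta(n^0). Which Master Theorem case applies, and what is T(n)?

Master Theorem for T(n) = 93T(n/7) + O(n^0):

a = 93, b = 7, c = 0
log_b(a) = log_7(93) = 2.3293

Case 1: c = 0 < log_7(93) = 2.3293
T(n) = O(n^(log_7 93))

For T(n) = 93T(n/7) + O(n^0): log_7(93) = 2.3293. This is Case 1 of the Master Theorem (c < log_b(a), work dominated by leaves), giving O(n^(log_7 93)).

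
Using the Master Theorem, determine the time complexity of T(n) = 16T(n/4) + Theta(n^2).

Master Theorem for T(n) = 16T(n/4) + O(n^2):

a = 16, b = 4, c = 2
log_b(a) = log_4(16) = 2.0000

Case 2: c = 2 = log_4(16) = 2.0000
T(n) = O(n^2 log n) = O(n^2 log n)

For T(n) = 16T(n/4) + O(n^2): log_4(16) = 2.0000. This is Case 2 of the Master Theorem (c = log_b(a), equal work at all levels), giving O(n^2 log n).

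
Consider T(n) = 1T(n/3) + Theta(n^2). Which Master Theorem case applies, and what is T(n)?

Master Theorem for T(n) = 1T(n/3) + O(n^2):

a = 1, b = 3, c = 2
log_b(a) = log_3(1) = 0.0000

Case 3: c = 2 > log_3(1) = 0.0000
T(n) = O(n^2) = O(n^2)

For T(n) = 1T(n/3) + O(n^2): log_3(1) = 0.0000. This is Case 3 of the Master Theorem (c > log_b(a), work dominated by root), giving O(n^2).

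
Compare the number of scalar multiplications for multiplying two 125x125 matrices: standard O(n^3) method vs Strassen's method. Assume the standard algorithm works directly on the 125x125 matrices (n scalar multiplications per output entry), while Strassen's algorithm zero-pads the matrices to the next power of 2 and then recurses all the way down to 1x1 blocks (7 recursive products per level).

Matrix multiplication for 125x125 matrices:

Strassen's algorithm requires power-of-2 dimensions. Pad 125x125 to 128x128 (next power of 2).

Standard algorithm: 125^3 = 1953125 multiplications
Strassen's algorithm: 7^(log2(128)) = 7^7 = 823543 multiplications
Savings: 1953125 - 823543 = 1129582 multiplications

Standard: 1953125 multiplications (125^3). Strassen: 823543 multiplications (7^7, after padding to 128x128). Strassen reduces 8 recursive multiplications to 7 at each level.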